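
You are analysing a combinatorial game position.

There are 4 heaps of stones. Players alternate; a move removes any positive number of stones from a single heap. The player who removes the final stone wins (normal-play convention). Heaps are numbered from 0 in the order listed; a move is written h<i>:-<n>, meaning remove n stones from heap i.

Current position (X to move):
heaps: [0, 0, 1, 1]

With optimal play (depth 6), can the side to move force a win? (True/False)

ply 1, X at (0,0,1,1) | h2:-1=-1→(0,0,0,1)*; h3:-1=-1→(0,0,1,0)
ply 2, O at (0,0,0,1) | h3:-1=+1→(0,0,0,0)*
ply 3: (0,0,0,0) is terminal -1 (X); from (0,0,1,1) depth 6

X winning at [(0,0,1,1)]: False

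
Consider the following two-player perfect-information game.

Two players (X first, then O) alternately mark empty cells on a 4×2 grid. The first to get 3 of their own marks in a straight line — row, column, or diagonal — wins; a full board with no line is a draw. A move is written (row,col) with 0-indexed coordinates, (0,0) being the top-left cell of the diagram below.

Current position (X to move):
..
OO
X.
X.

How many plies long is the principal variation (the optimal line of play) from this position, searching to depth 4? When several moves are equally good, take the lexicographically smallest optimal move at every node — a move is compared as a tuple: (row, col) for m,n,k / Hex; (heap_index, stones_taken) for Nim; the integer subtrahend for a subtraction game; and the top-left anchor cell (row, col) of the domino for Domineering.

PV length from [../OO/X./X.]: 4 plies

p1 X@[../OO/X./X.]: (0,0)[X./OO/X./X.]-1 (0,1)[.X/OO/X./X.]+0* (2,1)[../OO/XX/X.]+0 (3,1)[../OO/X./XX]+0
p2 O@[.X/OO/X./X.]: (0,0)[OX/OO/X./X.]+0* (2,1)[.X/OO/XO/X.]+0 (3,1)[.X/OO/X./XO]+0
p3 X@[OX/OO/X./X.]: (2,1)[OX/OO/XX/X.]+0* (3,1)[OX/OO/X./XX]+0
p4 O@[OX/OO/XX/X.]: (3,1)[OX/OO/XX/XO]+0*
p5 X@[OX/OO/XX/XO] terminal +0; root [../OO/X./X.] d4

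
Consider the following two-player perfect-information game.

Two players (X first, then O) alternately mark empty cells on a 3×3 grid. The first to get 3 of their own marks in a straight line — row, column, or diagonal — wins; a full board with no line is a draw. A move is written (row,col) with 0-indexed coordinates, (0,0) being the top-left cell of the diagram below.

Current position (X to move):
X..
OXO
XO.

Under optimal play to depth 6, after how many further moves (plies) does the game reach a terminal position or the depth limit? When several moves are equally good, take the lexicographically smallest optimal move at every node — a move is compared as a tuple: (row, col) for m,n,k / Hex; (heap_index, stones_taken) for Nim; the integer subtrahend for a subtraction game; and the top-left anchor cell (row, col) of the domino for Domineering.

p1 X@[X../OXO/XO.]: (0,1)[XX./OXO/XO.]+1* (0,2)[X.X/OXO/XO.]+1 (2,2)[X../OXO/XOX]+1
p2 O@[XX./OXO/XO.]: (0,2)[XXO/OXO/XO.]-1* (2,2)[XX./OXO/XOO]-1
p3 X@[XXO/OXO/XO.]: (2,2)[XXO/OXO/XOX]+1*
p4 O@[XXO/OXO/XOX] terminal -1; root [X../OXO/XO.] d6

PV length from [X../OXO/XO.]: 3 plies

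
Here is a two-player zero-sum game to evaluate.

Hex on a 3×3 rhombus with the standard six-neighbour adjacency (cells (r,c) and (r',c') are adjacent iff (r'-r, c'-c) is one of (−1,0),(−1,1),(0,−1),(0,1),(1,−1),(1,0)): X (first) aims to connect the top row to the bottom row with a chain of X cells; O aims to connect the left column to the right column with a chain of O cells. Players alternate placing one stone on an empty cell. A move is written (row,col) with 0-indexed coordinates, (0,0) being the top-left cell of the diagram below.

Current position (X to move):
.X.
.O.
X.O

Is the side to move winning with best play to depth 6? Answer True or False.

p1 X@[.X./.O./X.O]: (0,0)[XX./.O./X.O]-1 (0,2)[.XX/.O./X.O]-1 (1,0)[.X./XO./X.O]+1* (1,2)[.X./.OX/X.O]-1 (2,1)[.X./.O./XXO]-1
p2 O@[.X./XO./X.O] terminal -1; root [.X./.O./X.O] d6

X winning at [.X./.O./X.O]: True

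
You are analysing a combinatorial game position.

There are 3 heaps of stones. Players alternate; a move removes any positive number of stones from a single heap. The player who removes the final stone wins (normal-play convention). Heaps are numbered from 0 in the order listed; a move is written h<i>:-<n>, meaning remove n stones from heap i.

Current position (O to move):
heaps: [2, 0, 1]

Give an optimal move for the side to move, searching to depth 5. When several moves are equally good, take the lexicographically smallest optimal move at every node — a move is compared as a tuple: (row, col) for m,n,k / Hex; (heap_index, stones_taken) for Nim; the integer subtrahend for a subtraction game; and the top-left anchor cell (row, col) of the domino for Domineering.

O's best at [(2,0,1)]: h0:-1

p1 O@[(2,0,1)]: h0:-1[(1,0,1)]+1* h0:-2[(0,0,1)]-1 h2:-1[(2,0,0)]-1
p2 X@[(1,0,1)]: h0:-1[(0,0,1)]-1* h2:-1[(1,0,0)]-1
p3 O@[(0,0,1)]: h2:-1[(0,0,0)]+1*
p4 X@[(0,0,0)] terminal -1; root [(2,0,1)] d5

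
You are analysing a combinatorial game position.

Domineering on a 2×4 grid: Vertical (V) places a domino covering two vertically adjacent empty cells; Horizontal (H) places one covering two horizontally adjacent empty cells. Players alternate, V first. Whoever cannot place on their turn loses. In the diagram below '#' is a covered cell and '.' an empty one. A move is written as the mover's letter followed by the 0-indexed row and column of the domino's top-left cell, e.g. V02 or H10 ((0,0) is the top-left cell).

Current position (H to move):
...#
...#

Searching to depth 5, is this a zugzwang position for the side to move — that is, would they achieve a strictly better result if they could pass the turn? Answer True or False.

zugzwang(...#/...#, H) = False

[...#/...#] H move#1: H00:+1/##.#/...#*, H01:+1/.###/...#, H10:+1/...#/##.#, H11:+1/...#/.###
[##.#/...#] V move#2: V02:-1/####/..##*
[####/..##] H move#3: H10:+1/####/####*
[####/####] end (terminal -1, V#4); searched ...#/...# to 5
suppose H passes — search the same position with V to move:
pass> [...#/...#] V move#1: V00:-1/#..#/#..#, V01:+1/.#.#/.#.#*, V02:-1/..##/..##
pass> [.#.#/.#.#] end (terminal -1, H#2); searched ...#/...# to 5
for H: play +1, pass -1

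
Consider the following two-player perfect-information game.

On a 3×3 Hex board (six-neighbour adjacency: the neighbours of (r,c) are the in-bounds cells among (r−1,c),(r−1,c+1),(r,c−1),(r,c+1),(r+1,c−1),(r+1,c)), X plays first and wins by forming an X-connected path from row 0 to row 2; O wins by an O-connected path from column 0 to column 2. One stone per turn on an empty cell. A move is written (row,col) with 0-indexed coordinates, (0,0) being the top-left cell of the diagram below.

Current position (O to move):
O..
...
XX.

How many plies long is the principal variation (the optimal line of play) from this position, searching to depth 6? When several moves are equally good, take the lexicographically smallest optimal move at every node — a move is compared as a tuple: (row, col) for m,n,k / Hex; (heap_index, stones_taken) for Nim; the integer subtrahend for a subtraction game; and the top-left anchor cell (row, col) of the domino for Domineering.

p1 O@[O../.../XX.]: (0,1)[OO./.../XX.]-1 (0,2)[O.O/.../XX.]-1 (1,0)[O../O../XX.]-1 (1,1)[O../.O./XX.]+1* (1,2)[O../..O/XX.]-1 (2,2)[O../.../XXO]-1
p2 X@[O../.O./XX.]: (0,1)[OX./.O./XX.]-1* (0,2)[O.X/.O./XX.]-1 (1,0)[O../XO./XX.]-1 (1,2)[O../.OX/XX.]-1 (2,2)[O../.O./XXX]-1
p3 O@[OX./.O./XX.]: (0,2)[OXO/.O./XX.]-1 (1,0)[OX./OO./XX.]+1* (1,2)[OX./.OO/XX.]-1 (2,2)[OX./.O./XXO]-1
p4 X@[OX./OO./XX.]: (0,2)[OXX/OO./XX.]-1* (1,2)[OX./OOX/XX.]-1 (2,2)[OX./OO./XXX]-1
p5 O@[OXX/OO./XX.]: (1,2)[OXX/OOO/XX.]+1* (2,2)[OXX/OO./XXO]-1
p6 X@[OXX/OOO/XX.] terminal -1; root [O../.../XX.] d6

PV length from [O../.../XX.]: 5 plies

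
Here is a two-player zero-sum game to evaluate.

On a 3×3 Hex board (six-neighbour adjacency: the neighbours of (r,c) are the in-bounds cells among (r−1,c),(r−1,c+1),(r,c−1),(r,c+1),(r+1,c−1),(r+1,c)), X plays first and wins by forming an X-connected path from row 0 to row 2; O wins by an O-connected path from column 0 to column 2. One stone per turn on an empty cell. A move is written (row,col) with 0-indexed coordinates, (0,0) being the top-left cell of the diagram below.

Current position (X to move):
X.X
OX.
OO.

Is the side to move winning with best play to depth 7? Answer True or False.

ply 1, X at X.X/OX./OO. | (0,1)=-1→XXX/OX./OO.*; (1,2)=-1→X.X/OXX/OO.; (2,2)=-1→X.X/OX./OOX
ply 2, O at XXX/OX./OO. | (1,2)=+1→XXX/OXO/OO.*; (2,2)=+1→XXX/OX./OOO
ply 3: XXX/OXO/OO. is terminal -1 (X); from X.X/OX./OO. depth 7

X winning at [X.X/OX./OO.]: False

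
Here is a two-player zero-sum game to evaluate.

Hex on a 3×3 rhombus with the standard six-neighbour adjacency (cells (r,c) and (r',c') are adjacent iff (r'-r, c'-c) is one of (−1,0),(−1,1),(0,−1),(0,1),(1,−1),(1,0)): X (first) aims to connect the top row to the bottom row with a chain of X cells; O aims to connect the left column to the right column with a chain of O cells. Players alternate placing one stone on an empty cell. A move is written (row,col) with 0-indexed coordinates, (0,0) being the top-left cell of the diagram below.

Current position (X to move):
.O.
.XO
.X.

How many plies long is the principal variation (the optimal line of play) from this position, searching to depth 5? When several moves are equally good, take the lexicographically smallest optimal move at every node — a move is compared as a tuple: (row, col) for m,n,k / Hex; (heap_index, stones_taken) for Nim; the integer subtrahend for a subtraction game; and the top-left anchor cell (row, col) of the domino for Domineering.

PV length from [.O./.XO/.X.]: 3 plies

ply 1, X at .O./.XO/.X. | (0,0)=+1→XO./.XO/.X.*; (0,2)=+1→.OX/.XO/.X.; (1,0)=+1→.O./XXO/.X.; (2,0)=-1→.O./.XO/XX.; (2,2)=-1→.O./.XO/.XX
ply 2, O at XO./.XO/.X. | (0,2)=-1→XOO/.XO/.X.*; (1,0)=-1→XO./OXO/.X.; (2,0)=-1→XO./.XO/OX.; (2,2)=-1→XO./.XO/.XO
ply 3, X at XOO/.XO/.X. | (1,0)=+1→XOO/XXO/.X.*; (2,0)=-1→XOO/.XO/XX.; (2,2)=-1→XOO/.XO/.XX
ply 4: XOO/XXO/.X. is terminal -1 (O); from .O./.XO/.X. depth 5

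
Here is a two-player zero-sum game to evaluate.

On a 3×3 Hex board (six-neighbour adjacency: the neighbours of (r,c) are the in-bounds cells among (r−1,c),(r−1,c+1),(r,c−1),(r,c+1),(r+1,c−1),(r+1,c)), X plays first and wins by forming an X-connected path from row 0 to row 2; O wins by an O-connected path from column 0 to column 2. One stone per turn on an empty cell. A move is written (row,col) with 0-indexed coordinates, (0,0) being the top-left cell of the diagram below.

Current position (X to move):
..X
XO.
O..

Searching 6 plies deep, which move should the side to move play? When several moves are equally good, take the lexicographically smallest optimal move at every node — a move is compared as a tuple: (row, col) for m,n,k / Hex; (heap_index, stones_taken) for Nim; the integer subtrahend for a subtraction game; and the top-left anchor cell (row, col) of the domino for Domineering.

ply 1, X at ..X/XO./O.. | (0,0)=-1→X.X/XO./O..; (0,1)=-1→.XX/XO./O..; (1,2)=+1→..X/XOX/O..*; (2,1)=-1→..X/XO./OX.; (2,2)=-1→..X/XO./O.X
ply 2, O at ..X/XOX/O.. | (0,0)=-1→O.X/XOX/O..*; (0,1)=-1→.OX/XOX/O..; (2,1)=-1→..X/XOX/OO.; (2,2)=-1→..X/XOX/O.O
ply 3, X at O.X/XOX/O.. | (0,1)=+1→OXX/XOX/O..*; (2,1)=+1→O.X/XOX/OX.; (2,2)=+1→O.X/XOX/O.X
ply 4, O at OXX/XOX/O.. | (2,1)=-1→OXX/XOX/OO.*; (2,2)=-1→OXX/XOX/O.O
ply 5, X at OXX/XOX/OO. | (2,2)=+1→OXX/XOX/OOX*
ply 6: OXX/XOX/OOX is terminal -1 (O); from ..X/XO./O.. depth 6

X's best at [..X/XO./O..]: (1,2)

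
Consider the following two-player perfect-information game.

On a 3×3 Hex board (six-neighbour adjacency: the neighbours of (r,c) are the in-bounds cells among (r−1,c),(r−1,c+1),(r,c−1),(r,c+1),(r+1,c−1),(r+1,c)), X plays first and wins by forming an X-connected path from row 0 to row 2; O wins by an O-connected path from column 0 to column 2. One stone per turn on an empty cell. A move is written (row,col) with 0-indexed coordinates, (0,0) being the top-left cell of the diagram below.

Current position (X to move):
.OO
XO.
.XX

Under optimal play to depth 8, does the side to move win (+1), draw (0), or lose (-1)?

value(.OO/XO./.XX, X) = -1

ply 1, X at .OO/XO./.XX | (0,0)=-1→XOO/XO./.XX*; (1,2)=-1→.OO/XOX/.XX; (2,0)=-1→.OO/XO./XXX
ply 2, O at XOO/XO./.XX | (1,2)=-1→XOO/XOO/.XX; (2,0)=+1→XOO/XO./OXX*
ply 3: XOO/XO./OXX is terminal -1 (X); from .OO/XO./.XX depth 8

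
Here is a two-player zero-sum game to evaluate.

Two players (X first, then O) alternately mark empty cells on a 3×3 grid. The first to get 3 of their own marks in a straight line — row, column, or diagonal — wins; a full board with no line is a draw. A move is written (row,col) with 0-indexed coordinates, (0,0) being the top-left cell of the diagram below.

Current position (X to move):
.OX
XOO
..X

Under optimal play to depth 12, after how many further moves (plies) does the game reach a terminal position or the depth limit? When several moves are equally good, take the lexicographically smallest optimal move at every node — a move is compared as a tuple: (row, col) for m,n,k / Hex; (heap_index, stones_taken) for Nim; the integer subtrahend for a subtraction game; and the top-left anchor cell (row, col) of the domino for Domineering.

[.OX/XOO/..X] X move#1: (0,0):-1/XOX/XOO/..X, (2,0):-1/.OX/XOO/X.X, (2,1):+0/.OX/XOO/.XX*
[.OX/XOO/.XX] O move#2: (0,0):-1/OOX/XOO/.XX, (2,0):+0/.OX/XOO/OXX*
[.OX/XOO/OXX] X move#3: (0,0):+0/XOX/XOO/OXX*
[XOX/XOO/OXX] end (terminal +0, O#4); searched .OX/XOO/..X to 12

PV length from [.OX/XOO/..X]: 3 plies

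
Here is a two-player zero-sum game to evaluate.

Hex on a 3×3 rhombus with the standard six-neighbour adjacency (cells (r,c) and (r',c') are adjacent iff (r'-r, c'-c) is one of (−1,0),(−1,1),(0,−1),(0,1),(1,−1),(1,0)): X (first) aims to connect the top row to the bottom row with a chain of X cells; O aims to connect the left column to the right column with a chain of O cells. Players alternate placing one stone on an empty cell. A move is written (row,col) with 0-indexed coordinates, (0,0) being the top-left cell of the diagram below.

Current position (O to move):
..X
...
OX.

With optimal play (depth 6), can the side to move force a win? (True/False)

O winning at [..X/.../OX.]: False

p1 O@[..X/.../OX.]: (0,0)[O.X/.../OX.]-1* (0,1)[.OX/.../OX.]-1 (1,0)[..X/O../OX.]-1 (1,1)[..X/.O./OX.]-1 (1,2)[..X/..O/OX.]-1 (2,2)[..X/.../OXO]-1
p2 X@[O.X/.../OX.]: (0,1)[OXX/.../OX.]+1* (1,0)[O.X/X../OX.]+1 (1,1)[O.X/.X./OX.]+1 (1,2)[O.X/..X/OX.]+1 (2,2)[O.X/.../OXX]+1
p3 O@[OXX/.../OX.]: (1,0)[OXX/O../OX.]-1* (1,1)[OXX/.O./OX.]-1 (1,2)[OXX/..O/OX.]-1 (2,2)[OXX/.../OXO]-1
p4 X@[OXX/O../OX.]: (1,1)[OXX/OX./OX.]+1* (1,2)[OXX/O.X/OX.]+1 (2,2)[OXX/O../OXX]+1
p5 O@[OXX/OX./OX.] terminal -1; root [..X/.../OX.] d6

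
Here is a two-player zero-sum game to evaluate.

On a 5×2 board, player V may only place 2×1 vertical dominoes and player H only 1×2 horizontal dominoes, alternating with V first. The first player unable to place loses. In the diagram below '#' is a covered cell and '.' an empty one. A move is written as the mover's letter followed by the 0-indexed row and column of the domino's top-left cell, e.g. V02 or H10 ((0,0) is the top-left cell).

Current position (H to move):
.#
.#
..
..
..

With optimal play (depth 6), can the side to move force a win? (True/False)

H winning at [.#/.#/../../..]: True

p1 H@[.#/.#/../../..]: H20[.#/.#/##/../..]-1 H30[.#/.#/../##/..]+1* H40[.#/.#/../../##]-1
p2 V@[.#/.#/../##/..]: V00[##/##/../##/..]-1* V10[.#/##/#./##/..]-1
p3 H@[##/##/../##/..]: H20[##/##/##/##/..]+1* H40[##/##/../##/##]+1
p4 V@[##/##/##/##/..] terminal -1; root [.#/.#/../../..] d6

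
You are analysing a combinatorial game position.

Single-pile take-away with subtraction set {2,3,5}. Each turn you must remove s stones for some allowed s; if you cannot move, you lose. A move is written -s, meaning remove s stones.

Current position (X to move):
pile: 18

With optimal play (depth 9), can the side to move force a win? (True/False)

ply 1, X at 18 | -2=-1→16; -3=+1→15*; -5=-1→13
ply 2, O at 15 | -2=-1→13*; -3=-1→12; -5=-1→10
ply 3, X at 13 | -2=-1→11; -3=-1→10; -5=+1→8*
ply 4, O at 8 | -2=-1→6*; -3=-1→5; -5=-1→3
ply 5, X at 6 | -2=-1→4; -3=-1→3; -5=+1→1*
ply 6: 1 is terminal -1 (O); from 18 depth 9

X winning at [18]: True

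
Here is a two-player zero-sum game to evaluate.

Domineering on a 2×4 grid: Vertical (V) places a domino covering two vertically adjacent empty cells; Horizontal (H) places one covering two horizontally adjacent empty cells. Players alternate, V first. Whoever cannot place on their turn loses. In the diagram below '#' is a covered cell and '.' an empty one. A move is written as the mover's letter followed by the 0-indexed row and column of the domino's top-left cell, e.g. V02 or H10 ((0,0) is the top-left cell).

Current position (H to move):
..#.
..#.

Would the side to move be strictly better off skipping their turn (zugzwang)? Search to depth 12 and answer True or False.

zugzwang(..#./..#., H) = False

p1 H@[..#./..#.]: H00[###./..#.]+1* H10[..#./###.]+1
p2 V@[###./..#.]: V03[####/..##]-1*
p3 H@[####/..##]: H10[####/####]+1*
p4 V@[####/####] terminal -1; root [..#./..#.] d12
if H skipped the turn, V would face:
~ p1 V@[..#./..#.]: V00[#.#./#.#.]+1* V01[.##./.##.]+1 V03[..##/..##]-1
~ p2 H@[#.#./#.#.] terminal -1; root [..#./..#.] d12
compare (H): move=+1 vs pass=-1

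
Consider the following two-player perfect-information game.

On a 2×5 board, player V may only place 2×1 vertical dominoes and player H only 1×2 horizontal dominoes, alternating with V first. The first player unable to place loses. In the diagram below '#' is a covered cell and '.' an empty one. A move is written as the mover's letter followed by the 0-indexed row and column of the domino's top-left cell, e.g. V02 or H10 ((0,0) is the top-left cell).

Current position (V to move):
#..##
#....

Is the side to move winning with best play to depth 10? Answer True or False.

V winning at [#..##/#....]: True

ply 1, V at #..##/#.... | V01=-1→##.##/##...; V02=+1→#.###/#.#..*
ply 2, H at #.###/#.#.. | H13=-1→#.###/#.###*
ply 3, V at #.###/#.### | V01=+1→#####/#####*
ply 4: #####/##### is terminal -1 (H); from #..##/#.... depth 10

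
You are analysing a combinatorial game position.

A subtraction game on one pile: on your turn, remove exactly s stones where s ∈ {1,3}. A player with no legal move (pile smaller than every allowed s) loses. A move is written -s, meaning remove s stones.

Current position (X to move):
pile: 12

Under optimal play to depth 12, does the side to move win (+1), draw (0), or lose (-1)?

value(12, X) = -1

[12] X move#1: -1:-1/11*, -3:-1/9
[11] O move#2: -1:+1/10*, -3:+1/8
[10] X move#3: -1:-1/9*, -3:-1/7
[9] O move#4: -1:+1/8*, -3:+1/6
[8] X move#5: -1:-1/7*, -3:-1/5
[7] O move#6: -1:+1/6*, -3:+1/4
[6] X move#7: -1:-1/5*, -3:-1/3
[5] O move#8: -1:+1/4*, -3:+1/2
[4] X move#9: -1:-1/3*, -3:-1/1
[3] O move#10: -1:+1/2*, -3:+1/0
[2] X move#11: -1:-1/1*
[1] O move#12: -1:+1/0*
[0] end (terminal -1, X#13); searched 12 to 12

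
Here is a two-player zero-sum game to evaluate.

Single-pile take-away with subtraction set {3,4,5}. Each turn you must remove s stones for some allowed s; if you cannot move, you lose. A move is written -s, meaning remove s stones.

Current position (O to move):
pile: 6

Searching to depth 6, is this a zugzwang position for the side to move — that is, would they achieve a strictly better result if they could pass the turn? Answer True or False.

[6] O move#1: -3:-1/3, -4:+1/2*, -5:+1/1
[2] end (terminal -1, X#2); searched 6 to 6
pass branch (X moves first from the same position):
  | [6] X move#1: -3:-1/3, -4:+1/2*, -5:+1/1
  | [2] end (terminal -1, O#2); searched 6 to 6
O moving scores +1; O passing scores -1

zugzwang(6, O) = False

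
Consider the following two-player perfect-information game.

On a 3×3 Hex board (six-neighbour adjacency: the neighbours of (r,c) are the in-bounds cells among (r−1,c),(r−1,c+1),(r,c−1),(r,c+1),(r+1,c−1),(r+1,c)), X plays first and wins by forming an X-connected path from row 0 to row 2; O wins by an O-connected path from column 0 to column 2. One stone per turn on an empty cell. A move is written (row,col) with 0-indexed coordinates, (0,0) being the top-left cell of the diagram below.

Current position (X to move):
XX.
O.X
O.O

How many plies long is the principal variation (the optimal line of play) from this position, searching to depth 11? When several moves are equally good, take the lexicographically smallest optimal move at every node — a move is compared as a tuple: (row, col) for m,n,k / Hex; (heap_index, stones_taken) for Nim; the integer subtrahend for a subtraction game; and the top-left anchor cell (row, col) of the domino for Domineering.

PV length from [XX./O.X/O.O]: 3 plies

p1 X@[XX./O.X/O.O]: (0,2)[XXX/O.X/O.O]-1 (1,1)[XX./OXX/O.O]-1 (2,1)[XX./O.X/OXO]+1*
p2 O@[XX./O.X/OXO]: (0,2)[XXO/O.X/OXO]-1* (1,1)[XX./OOX/OXO]-1
p3 X@[XXO/O.X/OXO]: (1,1)[XXO/OXX/OXO]+1*
p4 O@[XXO/OXX/OXO] terminal -1; root [XX./O.X/O.O] d11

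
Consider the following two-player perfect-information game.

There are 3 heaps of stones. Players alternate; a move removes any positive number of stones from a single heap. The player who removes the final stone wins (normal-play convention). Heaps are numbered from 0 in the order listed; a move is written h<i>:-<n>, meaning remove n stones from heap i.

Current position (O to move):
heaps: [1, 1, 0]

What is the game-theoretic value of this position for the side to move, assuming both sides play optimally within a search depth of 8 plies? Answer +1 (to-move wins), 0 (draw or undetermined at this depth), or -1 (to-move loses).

value((1,1,0), O) = -1

ply 1, O at (1,1,0) | h0:-1=-1→(0,1,0)*; h1:-1=-1→(1,0,0)
ply 2, X at (0,1,0) | h1:-1=+1→(0,0,0)*
ply 3: (0,0,0) is terminal -1 (O); from (1,1,0) depth 8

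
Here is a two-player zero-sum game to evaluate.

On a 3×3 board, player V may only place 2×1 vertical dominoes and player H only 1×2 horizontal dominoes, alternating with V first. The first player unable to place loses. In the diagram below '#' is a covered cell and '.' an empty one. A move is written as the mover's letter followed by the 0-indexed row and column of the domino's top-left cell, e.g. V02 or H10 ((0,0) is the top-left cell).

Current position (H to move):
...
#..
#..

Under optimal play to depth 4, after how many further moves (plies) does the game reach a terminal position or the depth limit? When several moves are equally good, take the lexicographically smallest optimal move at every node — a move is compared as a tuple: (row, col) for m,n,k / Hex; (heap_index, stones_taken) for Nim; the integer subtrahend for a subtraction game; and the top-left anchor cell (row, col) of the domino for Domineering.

PV length from [.../#../#..]: 1 ply

p1 H@[.../#../#..]: H00[##./#../#..]-1 H01[.##/#../#..]-1 H11[.../###/#..]+1* H21[.../#../###]-1
p2 V@[.../###/#..] terminal -1; root [.../#../#..] d4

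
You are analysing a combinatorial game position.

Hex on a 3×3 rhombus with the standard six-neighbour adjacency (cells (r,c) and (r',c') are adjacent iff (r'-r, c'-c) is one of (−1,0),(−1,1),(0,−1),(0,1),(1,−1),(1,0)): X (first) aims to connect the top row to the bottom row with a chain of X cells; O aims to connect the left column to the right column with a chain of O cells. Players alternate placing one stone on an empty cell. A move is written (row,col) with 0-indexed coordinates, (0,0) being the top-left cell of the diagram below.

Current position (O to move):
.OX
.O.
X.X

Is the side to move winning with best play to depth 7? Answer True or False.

O winning at [.OX/.O./X.X]: True

[.OX/.O./X.X] O move#1: (0,0):-1/OOX/.O./X.X, (1,0):-1/.OX/OO./X.X, (1,2):+1/.OX/.OO/X.X*, (2,1):-1/.OX/.O./XOX
[.OX/.OO/X.X] X move#2: (0,0):-1/XOX/.OO/X.X*, (1,0):-1/.OX/XOO/X.X, (2,1):-1/.OX/.OO/XXX
[XOX/.OO/X.X] O move#3: (1,0):+1/XOX/OOO/X.X*, (2,1):-1/XOX/.OO/XOX
[XOX/OOO/X.X] end (terminal -1, X#4); searched .OX/.O./X.X to 7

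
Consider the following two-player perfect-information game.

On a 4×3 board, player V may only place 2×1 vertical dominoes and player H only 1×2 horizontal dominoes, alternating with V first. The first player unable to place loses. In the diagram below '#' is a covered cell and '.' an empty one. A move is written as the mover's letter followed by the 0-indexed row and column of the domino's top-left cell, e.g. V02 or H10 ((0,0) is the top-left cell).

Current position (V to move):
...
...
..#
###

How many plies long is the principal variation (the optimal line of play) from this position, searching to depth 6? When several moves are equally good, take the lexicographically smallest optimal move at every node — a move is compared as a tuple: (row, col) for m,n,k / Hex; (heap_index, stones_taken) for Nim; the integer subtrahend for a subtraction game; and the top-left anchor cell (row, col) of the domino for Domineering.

PV length from [.../.../..#/###]: 3 plies

p1 V@[.../.../..#/###]: V00[#../#../..#/###]-1 V01[.#./.#./..#/###]+1* V02[..#/..#/..#/###]-1 V10[.../#../#.#/###]-1 V11[.../.#./.##/###]+1
p2 H@[.#./.#./..#/###]: H20[.#./.#./###/###]-1*
p3 V@[.#./.#./###/###]: V00[##./##./###/###]+1* V02[.##/.##/###/###]+1
p4 H@[##./##./###/###] terminal -1; root [.../.../..#/###] d6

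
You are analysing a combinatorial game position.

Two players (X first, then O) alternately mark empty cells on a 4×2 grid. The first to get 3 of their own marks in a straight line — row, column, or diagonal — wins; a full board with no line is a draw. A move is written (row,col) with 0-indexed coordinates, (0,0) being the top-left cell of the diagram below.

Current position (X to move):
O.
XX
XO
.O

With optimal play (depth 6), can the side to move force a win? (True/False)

[O./XX/XO/.O] X move#1: (0,1):+0/OX/XX/XO/.O, (3,0):+1/O./XX/XO/XO*
[O./XX/XO/XO] end (terminal -1, O#2); searched O./XX/XO/.O to 6

X winning at [O./XX/XO/.O]: True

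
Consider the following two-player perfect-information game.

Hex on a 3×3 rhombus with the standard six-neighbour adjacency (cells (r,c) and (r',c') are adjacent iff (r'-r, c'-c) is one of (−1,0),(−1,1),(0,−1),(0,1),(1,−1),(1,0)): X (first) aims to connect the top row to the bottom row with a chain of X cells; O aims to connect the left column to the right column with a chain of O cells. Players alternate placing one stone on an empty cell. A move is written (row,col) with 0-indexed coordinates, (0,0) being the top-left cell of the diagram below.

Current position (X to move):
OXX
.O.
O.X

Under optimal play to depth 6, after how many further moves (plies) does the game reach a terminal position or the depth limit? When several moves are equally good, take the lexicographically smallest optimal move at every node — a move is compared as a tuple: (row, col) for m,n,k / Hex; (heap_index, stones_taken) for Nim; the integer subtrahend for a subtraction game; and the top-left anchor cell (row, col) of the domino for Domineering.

[OXX/.O./O.X] X move#1: (1,0):-1/OXX/XO./O.X, (1,2):+1/OXX/.OX/O.X*, (2,1):-1/OXX/.O./OXX
[OXX/.OX/O.X] end (terminal -1, O#2); searched OXX/.O./O.X to 6

PV length from [OXX/.O./O.X]: 1 ply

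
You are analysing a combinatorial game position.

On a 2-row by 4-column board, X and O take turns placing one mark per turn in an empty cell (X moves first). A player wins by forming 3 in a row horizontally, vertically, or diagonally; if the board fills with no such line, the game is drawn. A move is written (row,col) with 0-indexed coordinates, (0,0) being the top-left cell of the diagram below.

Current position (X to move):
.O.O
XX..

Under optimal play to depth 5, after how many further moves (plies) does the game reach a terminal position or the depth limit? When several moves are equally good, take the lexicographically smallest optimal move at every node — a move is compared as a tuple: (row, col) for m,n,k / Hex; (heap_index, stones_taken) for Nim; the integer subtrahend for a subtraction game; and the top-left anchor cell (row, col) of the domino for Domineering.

PV length from [.O.O/XX..]: 1 ply

ply 1, X at .O.O/XX.. | (0,0)=-1→XO.O/XX..; (0,2)=+0→.OXO/XX..; (1,2)=+1→.O.O/XXX.*; (1,3)=-1→.O.O/XX.X
ply 2: .O.O/XXX. is terminal -1 (O); from .O.O/XX.. depth 5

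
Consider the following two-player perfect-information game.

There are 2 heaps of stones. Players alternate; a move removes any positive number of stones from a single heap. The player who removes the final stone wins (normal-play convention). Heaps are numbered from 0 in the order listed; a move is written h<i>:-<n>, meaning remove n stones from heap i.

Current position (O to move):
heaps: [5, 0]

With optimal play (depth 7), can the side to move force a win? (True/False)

O winning at [(5,0)]: True

p1 O@[(5,0)]: h0:-1[(4,0)]-1 h0:-2[(3,0)]-1 h0:-3[(2,0)]-1 h0:-4[(1,0)]-1 h0:-5[(0,0)]+1*
p2 X@[(0,0)] terminal -1; root [(5,0)] d7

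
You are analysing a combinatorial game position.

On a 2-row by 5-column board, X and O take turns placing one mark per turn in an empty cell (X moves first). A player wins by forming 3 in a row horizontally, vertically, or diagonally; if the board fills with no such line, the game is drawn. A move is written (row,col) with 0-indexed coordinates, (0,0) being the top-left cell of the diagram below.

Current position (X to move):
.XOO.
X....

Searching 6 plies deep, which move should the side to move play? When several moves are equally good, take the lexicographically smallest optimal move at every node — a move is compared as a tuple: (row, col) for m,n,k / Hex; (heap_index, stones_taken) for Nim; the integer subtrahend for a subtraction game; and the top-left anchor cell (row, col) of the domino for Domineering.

p1 X@[.XOO./X....]: (0,0)[XXOO./X....]-1 (0,4)[.XOOX/X....]+0* (1,1)[.XOO./XX...]-1 (1,2)[.XOO./X.X..]-1 (1,3)[.XOO./X..X.]-1 (1,4)[.XOO./X...X]-1
p2 O@[.XOOX/X....]: (0,0)[OXOOX/X....]+0* (1,1)[.XOOX/XO...]+0 (1,2)[.XOOX/X.O..]+0 (1,3)[.XOOX/X..O.]+0 (1,4)[.XOOX/X...O]+0
p3 X@[OXOOX/X....]: (1,1)[OXOOX/XX...]+0* (1,2)[OXOOX/X.X..]+0 (1,3)[OXOOX/X..X.]+0 (1,4)[OXOOX/X...X]+0
p4 O@[OXOOX/XX...]: (1,2)[OXOOX/XXO..]+0* (1,3)[OXOOX/XX.O.]-1 (1,4)[OXOOX/XX..O]-1
p5 X@[OXOOX/XXO..]: (1,3)[OXOOX/XXOX.]+0* (1,4)[OXOOX/XXO.X]+0
p6 O@[OXOOX/XXOX.]: (1,4)[OXOOX/XXOXO]+0*
p7 X@[OXOOX/XXOXO] terminal +0; root [.XOO./X....] d6

X's best at [.XOO./X....]: (0,4)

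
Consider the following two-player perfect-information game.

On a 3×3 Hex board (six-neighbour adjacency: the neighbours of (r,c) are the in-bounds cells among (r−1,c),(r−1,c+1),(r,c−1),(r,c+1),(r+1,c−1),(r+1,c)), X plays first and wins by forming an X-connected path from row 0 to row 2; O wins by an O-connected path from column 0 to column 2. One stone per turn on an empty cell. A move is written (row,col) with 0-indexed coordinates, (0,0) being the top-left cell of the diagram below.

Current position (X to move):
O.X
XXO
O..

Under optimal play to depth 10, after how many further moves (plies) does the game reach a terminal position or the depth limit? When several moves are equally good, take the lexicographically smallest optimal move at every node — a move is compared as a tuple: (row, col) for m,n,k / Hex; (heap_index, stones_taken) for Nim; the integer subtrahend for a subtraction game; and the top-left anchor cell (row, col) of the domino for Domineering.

ply 1, X at O.X/XXO/O.. | (0,1)=-1→OXX/XXO/O..; (2,1)=+1→O.X/XXO/OX.*; (2,2)=-1→O.X/XXO/O.X
ply 2: O.X/XXO/OX. is terminal -1 (O); from O.X/XXO/O.. depth 10

PV length from [O.X/XXO/O..]: 1 ply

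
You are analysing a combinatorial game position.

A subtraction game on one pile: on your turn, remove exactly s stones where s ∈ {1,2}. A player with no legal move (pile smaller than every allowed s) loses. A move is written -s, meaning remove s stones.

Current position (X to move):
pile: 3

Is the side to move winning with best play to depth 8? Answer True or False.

X winning at [3]: False

ply 1, X at 3 | -1=-1→2*; -2=-1→1
ply 2, O at 2 | -1=-1→1; -2=+1→0*
ply 3: 0 is terminal -1 (X); from 3 depth 8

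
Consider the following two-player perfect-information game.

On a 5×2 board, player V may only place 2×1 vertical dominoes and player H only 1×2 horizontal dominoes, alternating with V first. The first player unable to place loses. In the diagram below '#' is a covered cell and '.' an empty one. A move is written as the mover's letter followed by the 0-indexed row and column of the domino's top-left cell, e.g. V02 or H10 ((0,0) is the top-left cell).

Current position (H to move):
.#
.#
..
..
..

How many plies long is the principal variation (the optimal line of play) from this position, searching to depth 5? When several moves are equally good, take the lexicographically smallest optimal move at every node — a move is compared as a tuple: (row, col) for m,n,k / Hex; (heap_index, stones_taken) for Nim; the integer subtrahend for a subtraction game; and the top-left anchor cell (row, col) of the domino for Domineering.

ply 1, H at .#/.#/../../.. | H20=-1→.#/.#/##/../..; H30=+1→.#/.#/../##/..*; H40=-1→.#/.#/../../##
ply 2, V at .#/.#/../##/.. | V00=-1→##/##/../##/..*; V10=-1→.#/##/#./##/..
ply 3, H at ##/##/../##/.. | H20=+1→##/##/##/##/..*; H40=+1→##/##/../##/##
ply 4: ##/##/##/##/.. is terminal -1 (V); from .#/.#/../../.. depth 5

PV length from [.#/.#/../../..]: 3 plies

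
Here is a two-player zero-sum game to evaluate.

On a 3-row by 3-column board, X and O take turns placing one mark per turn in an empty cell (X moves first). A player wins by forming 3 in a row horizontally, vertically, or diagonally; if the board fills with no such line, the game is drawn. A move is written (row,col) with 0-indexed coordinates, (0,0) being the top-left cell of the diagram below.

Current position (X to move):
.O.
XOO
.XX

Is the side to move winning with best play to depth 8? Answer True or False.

X winning at [.O./XOO/.XX]: True

p1 X@[.O./XOO/.XX]: (0,0)[XO./XOO/.XX]+0 (0,2)[.OX/XOO/.XX]+0 (2,0)[.O./XOO/XXX]+1*
p2 O@[.O./XOO/XXX] terminal -1; root [.O./XOO/.XX] d8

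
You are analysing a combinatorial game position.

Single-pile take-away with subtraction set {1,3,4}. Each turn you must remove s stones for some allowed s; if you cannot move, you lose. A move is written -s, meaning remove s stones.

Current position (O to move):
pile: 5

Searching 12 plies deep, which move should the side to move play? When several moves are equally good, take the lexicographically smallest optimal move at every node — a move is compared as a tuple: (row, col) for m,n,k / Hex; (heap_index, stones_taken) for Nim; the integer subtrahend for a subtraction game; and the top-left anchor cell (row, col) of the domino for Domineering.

p1 O@[5]: -1[4]-1 -3[2]+1* -4[1]-1
p2 X@[2]: -1[1]-1*
p3 O@[1]: -1[0]+1*
p4 X@[0] terminal -1; root [5] d12

O's best at [5]: -3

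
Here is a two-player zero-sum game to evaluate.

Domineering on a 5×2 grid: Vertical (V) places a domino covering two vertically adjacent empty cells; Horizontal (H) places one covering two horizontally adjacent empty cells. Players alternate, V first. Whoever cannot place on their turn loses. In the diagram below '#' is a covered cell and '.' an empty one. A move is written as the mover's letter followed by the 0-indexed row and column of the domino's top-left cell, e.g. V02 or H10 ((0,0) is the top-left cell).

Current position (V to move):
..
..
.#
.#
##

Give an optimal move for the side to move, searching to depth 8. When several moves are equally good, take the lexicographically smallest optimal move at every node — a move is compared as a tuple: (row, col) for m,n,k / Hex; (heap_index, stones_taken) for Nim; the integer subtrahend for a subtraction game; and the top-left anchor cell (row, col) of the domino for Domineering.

p1 V@[../../.#/.#/##]: V00[#./#./.#/.#/##]+1* V01[.#/.#/.#/.#/##]+1 V10[../#./##/.#/##]-1 V20[../../##/##/##]-1
p2 H@[#./#./.#/.#/##] terminal -1; root [../../.#/.#/##] d8

V's best at [../../.#/.#/##]: V00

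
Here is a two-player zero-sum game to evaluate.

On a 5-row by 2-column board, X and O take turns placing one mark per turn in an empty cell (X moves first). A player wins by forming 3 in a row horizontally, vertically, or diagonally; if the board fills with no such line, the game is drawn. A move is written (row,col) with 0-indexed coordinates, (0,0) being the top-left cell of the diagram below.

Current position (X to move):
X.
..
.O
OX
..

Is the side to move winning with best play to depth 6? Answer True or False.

p1 X@[X./../.O/OX/..]: (0,1)[XX/../.O/OX/..]-1 (1,0)[X./X./.O/OX/..]+0* (1,1)[X./.X/.O/OX/..]-1 (2,0)[X./../XO/OX/..]+0 (4,0)[X./../.O/OX/X.]+0 (4,1)[X./../.O/OX/.X]-1
p2 O@[X./X./.O/OX/..]: (0,1)[XO/X./.O/OX/..]-1 (1,1)[X./XO/.O/OX/..]-1 (2,0)[X./X./OO/OX/..]+0* (4,0)[X./X./.O/OX/O.]-1 (4,1)[X./X./.O/OX/.O]-1
p3 X@[X./X./OO/OX/..]: (0,1)[XX/X./OO/OX/..]-1 (1,1)[X./XX/OO/OX/..]-1 (4,0)[X./X./OO/OX/X.]+0* (4,1)[X./X./OO/OX/.X]-1
p4 O@[X./X./OO/OX/X.]: (0,1)[XO/X./OO/OX/X.]+0* (1,1)[X./XO/OO/OX/X.]+0 (4,1)[X./X./OO/OX/XO]+0
p5 X@[XO/X./OO/OX/X.]: (1,1)[XO/XX/OO/OX/X.]+0* (4,1)[XO/X./OO/OX/XX]-1
p6 O@[XO/XX/OO/OX/X.]: (4,1)[XO/XX/OO/OX/XO]+0*
p7 X@[XO/XX/OO/OX/XO] terminal +0; root [X./../.O/OX/..] d6

X winning at [X./../.O/OX/..]: False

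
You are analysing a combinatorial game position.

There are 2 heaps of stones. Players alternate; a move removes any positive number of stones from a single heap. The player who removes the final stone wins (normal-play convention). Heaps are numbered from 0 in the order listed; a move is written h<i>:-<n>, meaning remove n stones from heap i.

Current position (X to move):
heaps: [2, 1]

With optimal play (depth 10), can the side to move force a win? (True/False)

X winning at [(2,1)]: True

p1 X@[(2,1)]: h0:-1[(1,1)]+1* h0:-2[(0,1)]-1 h1:-1[(2,0)]-1
p2 O@[(1,1)]: h0:-1[(0,1)]-1* h1:-1[(1,0)]-1
p3 X@[(0,1)]: h1:-1[(0,0)]+1*
p4 O@[(0,0)] terminal -1; root [(2,1)] d10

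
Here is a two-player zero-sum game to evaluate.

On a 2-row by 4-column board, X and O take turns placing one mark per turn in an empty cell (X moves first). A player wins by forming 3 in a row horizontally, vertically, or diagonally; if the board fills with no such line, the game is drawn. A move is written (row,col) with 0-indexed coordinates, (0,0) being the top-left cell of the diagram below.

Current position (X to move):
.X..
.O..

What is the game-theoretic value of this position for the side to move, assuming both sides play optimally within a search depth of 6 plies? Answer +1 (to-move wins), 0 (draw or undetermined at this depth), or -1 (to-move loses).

value(.X../.O.., X) = +1

[.X../.O..] X move#1: (0,0):+0/XX../.O.., (0,2):+1/.XX./.O..*, (0,3):+0/.X.X/.O.., (1,0):+0/.X../XO.., (1,2):+0/.X../.OX., (1,3):+0/.X../.O.X
[.XX./.O..] O move#2: (0,0):-1/OXX./.O..*, (0,3):-1/.XXO/.O.., (1,0):-1/.XX./OO.., (1,2):-1/.XX./.OO., (1,3):-1/.XX./.O.O
[OXX./.O..] X move#3: (0,3):+1/OXXX/.O..*, (1,0):+0/OXX./XO.., (1,2):+0/OXX./.OX., (1,3):+0/OXX./.O.X
[OXXX/.O..] end (terminal -1, O#4); searched .X../.O.. to 6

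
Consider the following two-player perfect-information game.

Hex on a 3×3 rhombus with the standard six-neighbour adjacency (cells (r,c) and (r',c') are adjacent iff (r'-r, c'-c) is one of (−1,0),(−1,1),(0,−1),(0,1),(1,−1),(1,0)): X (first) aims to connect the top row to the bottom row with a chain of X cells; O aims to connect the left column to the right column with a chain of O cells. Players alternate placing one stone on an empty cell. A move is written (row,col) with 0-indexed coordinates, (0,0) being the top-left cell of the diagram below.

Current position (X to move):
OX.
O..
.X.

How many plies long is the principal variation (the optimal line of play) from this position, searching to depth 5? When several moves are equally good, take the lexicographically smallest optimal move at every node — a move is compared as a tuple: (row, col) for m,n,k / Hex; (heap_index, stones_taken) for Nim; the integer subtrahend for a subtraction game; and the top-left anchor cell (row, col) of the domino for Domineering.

PV length from [OX./O../.X.]: 3 plies

p1 X@[OX./O../.X.]: (0,2)[OXX/O../.X.]+1* (1,1)[OX./OX./.X.]+1 (1,2)[OX./O.X/.X.]+1 (2,0)[OX./O../XX.]-1 (2,2)[OX./O../.XX]-1
p2 O@[OXX/O../.X.]: (1,1)[OXX/OO./.X.]-1* (1,2)[OXX/O.O/.X.]-1 (2,0)[OXX/O../OX.]-1 (2,2)[OXX/O../.XO]-1
p3 X@[OXX/OO./.X.]: (1,2)[OXX/OOX/.X.]+1* (2,0)[OXX/OO./XX.]-1 (2,2)[OXX/OO./.XX]-1
p4 O@[OXX/OOX/.X.] terminal -1; root [OX./O../.X.] d5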